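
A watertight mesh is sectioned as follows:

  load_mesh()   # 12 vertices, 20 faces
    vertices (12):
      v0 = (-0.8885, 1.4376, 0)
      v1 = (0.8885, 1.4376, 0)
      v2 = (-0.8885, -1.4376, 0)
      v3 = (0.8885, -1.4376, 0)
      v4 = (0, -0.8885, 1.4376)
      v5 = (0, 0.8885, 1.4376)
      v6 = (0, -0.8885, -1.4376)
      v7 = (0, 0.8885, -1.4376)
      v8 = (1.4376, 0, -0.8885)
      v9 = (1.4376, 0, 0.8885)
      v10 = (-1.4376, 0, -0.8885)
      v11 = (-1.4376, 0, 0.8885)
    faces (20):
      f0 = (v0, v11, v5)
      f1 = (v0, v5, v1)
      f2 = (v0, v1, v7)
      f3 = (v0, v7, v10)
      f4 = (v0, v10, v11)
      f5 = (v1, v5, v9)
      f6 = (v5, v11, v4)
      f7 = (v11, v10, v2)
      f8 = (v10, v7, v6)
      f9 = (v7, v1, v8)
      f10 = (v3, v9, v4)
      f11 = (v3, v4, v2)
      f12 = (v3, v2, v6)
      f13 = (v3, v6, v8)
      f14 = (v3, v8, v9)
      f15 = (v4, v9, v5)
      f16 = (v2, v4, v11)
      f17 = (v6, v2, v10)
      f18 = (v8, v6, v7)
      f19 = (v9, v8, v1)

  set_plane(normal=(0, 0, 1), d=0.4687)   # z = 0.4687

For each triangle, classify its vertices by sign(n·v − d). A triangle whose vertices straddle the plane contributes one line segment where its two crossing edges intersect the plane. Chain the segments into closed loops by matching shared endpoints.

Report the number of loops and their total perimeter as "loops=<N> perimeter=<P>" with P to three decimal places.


loops=1 perimeter=8.581

Straddling triangles (10 of 20):
  (v0,v11,v5) [-++] → (-1.17816, 0.67924, 0.4687)–(-0.598823, 1.25858, 0.4687)  len=0.8193
  (v0,v5,v1) [-+-] → (-0.598823, 1.25858, 0.4687)–(0.598823, 1.25858, 0.4687)  len=1.1976
  (v0,v10,v11) [--+] → (-1.4376, 0, 0.4687)–(-1.17816, 0.67924, 0.4687)  len=0.7271
  (v1,v5,v9) [-++] → (0.598823, 1.25858, 0.4687)–(1.17816, 0.67924, 0.4687)  len=0.8193
  (v11,v10,v2) [+--] → (-1.4376, 0, 0.4687)–(-1.17816, -0.67924, 0.4687)  len=0.7271
  (v3,v9,v4) [-++] → (1.17816, -0.67924, 0.4687)–(0.598823, -1.25858, 0.4687)  len=0.8193
  (v3,v4,v2) [-+-] → (0.598823, -1.25858, 0.4687)–(-0.598823, -1.25858, 0.4687)  len=1.1976
  (v3,v8,v9) [--+] → (1.4376, 0, 0.4687)–(1.17816, -0.67924, 0.4687)  len=0.7271
  (v2,v4,v11) [-++] → (-0.598823, -1.25858, 0.4687)–(-1.17816, -0.67924, 0.4687)  len=0.8193
  (v9,v8,v1) [+--] → (1.4376, 0, 0.4687)–(1.17816, 0.67924, 0.4687)  len=0.7271

Chained into 1 loop(s):
  loop 1: 10 segments, perimeter = 8.5809
Total perimeter = 8.581


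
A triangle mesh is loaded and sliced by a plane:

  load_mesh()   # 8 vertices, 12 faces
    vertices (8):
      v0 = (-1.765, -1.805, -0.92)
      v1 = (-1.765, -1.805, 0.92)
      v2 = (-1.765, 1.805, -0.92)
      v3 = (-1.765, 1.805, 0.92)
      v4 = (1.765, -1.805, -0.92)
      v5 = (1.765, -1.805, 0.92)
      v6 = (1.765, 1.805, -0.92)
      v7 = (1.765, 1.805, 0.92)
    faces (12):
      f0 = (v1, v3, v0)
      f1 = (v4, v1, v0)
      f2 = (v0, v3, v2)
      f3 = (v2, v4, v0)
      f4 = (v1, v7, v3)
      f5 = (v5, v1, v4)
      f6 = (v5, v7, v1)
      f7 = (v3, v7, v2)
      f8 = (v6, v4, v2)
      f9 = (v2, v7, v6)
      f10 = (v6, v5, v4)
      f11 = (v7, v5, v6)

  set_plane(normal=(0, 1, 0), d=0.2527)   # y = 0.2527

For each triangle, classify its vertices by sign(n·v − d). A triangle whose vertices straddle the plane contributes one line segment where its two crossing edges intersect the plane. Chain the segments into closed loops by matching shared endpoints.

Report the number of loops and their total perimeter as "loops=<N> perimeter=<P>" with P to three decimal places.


Straddling triangles (8 of 12):
  (v1,v3,v0) [-+-] → (-1.765, 0.2527, 0.92)–(-1.765, 0.2527, 0.1288)  len=0.7912
  (v0,v3,v2) [-++] → (-1.765, 0.2527, 0.1288)–(-1.765, 0.2527, -0.92)  len=1.0488
  (v2,v4,v0) [+--] → (-0.2471, 0.2527, -0.92)–(-1.765, 0.2527, -0.92)  len=1.5179
  (v1,v7,v3) [-++] → (0.2471, 0.2527, 0.92)–(-1.765, 0.2527, 0.92)  len=2.0121
  (v5,v7,v1) [-+-] → (1.765, 0.2527, 0.92)–(0.2471, 0.2527, 0.92)  len=1.5179
  (v6,v4,v2) [+-+] → (1.765, 0.2527, -0.92)–(-0.2471, 0.2527, -0.92)  len=2.0121
  (v6,v5,v4) [+--] → (1.765, 0.2527, -0.1288)–(1.765, 0.2527, -0.92)  len=0.7912
  (v7,v5,v6) [+-+] → (1.765, 0.2527, 0.92)–(1.765, 0.2527, -0.1288)  len=1.0488

Chained into 1 loop(s):
  loop 1: 8 segments, perimeter = 10.7400
Total perimeter = 10.740

loops=1 perimeter=10.740


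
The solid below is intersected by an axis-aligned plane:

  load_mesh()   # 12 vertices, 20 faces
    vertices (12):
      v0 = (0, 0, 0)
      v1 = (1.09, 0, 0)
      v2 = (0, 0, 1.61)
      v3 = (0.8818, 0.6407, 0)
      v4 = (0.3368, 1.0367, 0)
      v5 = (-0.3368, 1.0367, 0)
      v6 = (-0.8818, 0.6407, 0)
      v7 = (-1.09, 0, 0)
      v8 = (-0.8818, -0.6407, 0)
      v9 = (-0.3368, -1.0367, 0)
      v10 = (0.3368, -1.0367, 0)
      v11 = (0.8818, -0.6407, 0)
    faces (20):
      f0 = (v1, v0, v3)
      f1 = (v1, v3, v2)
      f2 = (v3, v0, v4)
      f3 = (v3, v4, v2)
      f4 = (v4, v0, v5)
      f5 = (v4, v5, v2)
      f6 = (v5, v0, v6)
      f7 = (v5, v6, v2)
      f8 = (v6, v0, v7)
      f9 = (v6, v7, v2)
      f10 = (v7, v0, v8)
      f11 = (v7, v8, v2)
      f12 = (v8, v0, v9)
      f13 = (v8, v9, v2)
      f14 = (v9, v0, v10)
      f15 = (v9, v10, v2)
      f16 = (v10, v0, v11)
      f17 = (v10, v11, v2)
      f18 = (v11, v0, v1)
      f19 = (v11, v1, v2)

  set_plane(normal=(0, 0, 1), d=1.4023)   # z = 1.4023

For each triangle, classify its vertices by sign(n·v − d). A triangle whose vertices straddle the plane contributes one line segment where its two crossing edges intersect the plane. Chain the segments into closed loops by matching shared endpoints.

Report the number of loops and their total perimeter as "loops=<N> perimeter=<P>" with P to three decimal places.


Straddling triangles (10 of 20):
  (v1,v3,v2) [--+] → (0.113758, 0.0826543, 1.4023)–(0.140617, 0, 1.4023)  len=0.0869
  (v3,v4,v2) [--+] → (0.0434493, 0.133741, 1.4023)–(0.113758, 0.0826543, 1.4023)  len=0.0869
  (v4,v5,v2) [--+] → (-0.0434493, 0.133741, 1.4023)–(0.0434493, 0.133741, 1.4023)  len=0.0869
  (v5,v6,v2) [--+] → (-0.113758, 0.0826543, 1.4023)–(-0.0434493, 0.133741, 1.4023)  len=0.0869
  (v6,v7,v2) [--+] → (-0.140617, 0, 1.4023)–(-0.113758, 0.0826543, 1.4023)  len=0.0869
  (v7,v8,v2) [--+] → (-0.113758, -0.0826543, 1.4023)–(-0.140617, 0, 1.4023)  len=0.0869
  (v8,v9,v2) [--+] → (-0.0434493, -0.133741, 1.4023)–(-0.113758, -0.0826543, 1.4023)  len=0.0869
  (v9,v10,v2) [--+] → (0.0434493, -0.133741, 1.4023)–(-0.0434493, -0.133741, 1.4023)  len=0.0869
  (v10,v11,v2) [--+] → (0.113758, -0.0826543, 1.4023)–(0.0434493, -0.133741, 1.4023)  len=0.0869
  (v11,v1,v2) [--+] → (0.140617, 0, 1.4023)–(0.113758, -0.0826543, 1.4023)  len=0.0869

Chained into 1 loop(s):
  loop 1: 10 segments, perimeter = 0.8691
Total perimeter = 0.869

loops=1 perimeter=0.869


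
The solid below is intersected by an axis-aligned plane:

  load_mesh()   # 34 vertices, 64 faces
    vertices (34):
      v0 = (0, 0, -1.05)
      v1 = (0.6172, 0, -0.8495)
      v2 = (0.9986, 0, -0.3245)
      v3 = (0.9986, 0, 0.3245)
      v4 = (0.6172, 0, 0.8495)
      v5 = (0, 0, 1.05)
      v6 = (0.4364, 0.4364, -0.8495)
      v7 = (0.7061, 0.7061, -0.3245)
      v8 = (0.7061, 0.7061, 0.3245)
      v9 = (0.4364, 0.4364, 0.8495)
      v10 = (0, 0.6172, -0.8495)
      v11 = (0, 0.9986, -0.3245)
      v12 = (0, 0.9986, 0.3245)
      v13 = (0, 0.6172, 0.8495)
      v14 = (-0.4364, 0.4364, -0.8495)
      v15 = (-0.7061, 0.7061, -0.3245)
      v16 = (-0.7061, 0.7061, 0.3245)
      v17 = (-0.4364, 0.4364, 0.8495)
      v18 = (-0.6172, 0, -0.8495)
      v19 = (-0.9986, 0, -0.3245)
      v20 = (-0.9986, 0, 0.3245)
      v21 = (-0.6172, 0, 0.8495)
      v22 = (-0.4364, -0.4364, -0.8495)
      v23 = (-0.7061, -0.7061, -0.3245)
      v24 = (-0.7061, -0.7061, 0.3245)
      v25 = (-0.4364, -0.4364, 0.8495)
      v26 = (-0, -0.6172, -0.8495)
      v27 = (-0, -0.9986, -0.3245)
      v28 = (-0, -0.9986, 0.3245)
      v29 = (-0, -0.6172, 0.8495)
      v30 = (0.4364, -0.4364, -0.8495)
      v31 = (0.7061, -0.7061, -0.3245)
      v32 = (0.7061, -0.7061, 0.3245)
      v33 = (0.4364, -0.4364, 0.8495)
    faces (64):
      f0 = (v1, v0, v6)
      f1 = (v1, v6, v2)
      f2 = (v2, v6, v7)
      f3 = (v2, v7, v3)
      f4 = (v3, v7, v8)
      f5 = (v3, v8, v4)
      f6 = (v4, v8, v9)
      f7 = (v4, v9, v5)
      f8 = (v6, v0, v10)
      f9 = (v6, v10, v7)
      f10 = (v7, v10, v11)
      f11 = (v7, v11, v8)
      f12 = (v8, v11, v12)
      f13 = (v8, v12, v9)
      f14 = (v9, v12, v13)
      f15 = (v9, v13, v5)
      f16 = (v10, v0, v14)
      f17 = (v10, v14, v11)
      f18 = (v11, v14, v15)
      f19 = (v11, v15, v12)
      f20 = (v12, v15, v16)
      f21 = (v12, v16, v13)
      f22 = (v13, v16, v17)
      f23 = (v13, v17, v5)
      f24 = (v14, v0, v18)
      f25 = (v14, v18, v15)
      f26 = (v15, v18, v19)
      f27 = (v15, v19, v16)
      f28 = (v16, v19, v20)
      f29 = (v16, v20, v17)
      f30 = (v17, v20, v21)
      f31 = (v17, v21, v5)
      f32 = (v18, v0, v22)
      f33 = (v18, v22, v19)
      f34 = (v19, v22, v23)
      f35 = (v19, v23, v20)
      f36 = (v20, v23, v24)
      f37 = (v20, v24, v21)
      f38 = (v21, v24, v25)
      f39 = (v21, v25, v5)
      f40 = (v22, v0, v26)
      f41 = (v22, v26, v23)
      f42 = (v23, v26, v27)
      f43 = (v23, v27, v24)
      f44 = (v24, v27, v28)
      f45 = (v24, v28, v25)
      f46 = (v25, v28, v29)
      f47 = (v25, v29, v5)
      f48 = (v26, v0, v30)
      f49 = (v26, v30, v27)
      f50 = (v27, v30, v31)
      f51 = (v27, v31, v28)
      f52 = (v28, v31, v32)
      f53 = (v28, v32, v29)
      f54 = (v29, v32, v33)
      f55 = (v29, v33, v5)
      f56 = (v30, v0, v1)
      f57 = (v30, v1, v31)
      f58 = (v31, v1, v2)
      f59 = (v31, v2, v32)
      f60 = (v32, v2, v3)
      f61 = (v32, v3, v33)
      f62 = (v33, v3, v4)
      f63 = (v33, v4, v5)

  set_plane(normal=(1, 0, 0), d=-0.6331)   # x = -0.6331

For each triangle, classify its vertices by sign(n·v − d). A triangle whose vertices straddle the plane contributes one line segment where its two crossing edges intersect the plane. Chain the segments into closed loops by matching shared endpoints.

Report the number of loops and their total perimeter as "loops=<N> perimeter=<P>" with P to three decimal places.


Straddling triangles (18 of 64):
  (v11,v14,v15) [++-] → (-0.6331, 0.6331, -0.466602)–(-0.6331, 0.73634, -0.3245)  len=0.1756
  (v11,v15,v12) [+-+] → (-0.6331, 0.73634, -0.3245)–(-0.6331, 0.73634, -0.257403)  len=0.0671
  (v12,v15,v16) [+--] → (-0.6331, 0.73634, -0.257403)–(-0.6331, 0.73634, 0.3245)  len=0.5819
  (v12,v16,v13) [+-+] → (-0.6331, 0.73634, 0.3245)–(-0.6331, 0.696909, 0.378777)  len=0.0671
  (v13,v16,v17) [+-+] → (-0.6331, 0.696909, 0.378777)–(-0.6331, 0.6331, 0.466602)  len=0.1086
  (v14,v18,v15) [++-] → (-0.6331, 0.126288, -0.755602)–(-0.6331, 0.6331, -0.466602)  len=0.5834
  (v15,v18,v19) [-+-] → (-0.6331, 0.126288, -0.755602)–(-0.6331, 0, -0.827614)  len=0.1454
  (v16,v20,v17) [--+] → (-0.6331, 0.283714, 0.665815)–(-0.6331, 0.6331, 0.466602)  len=0.4022
  (v17,v20,v21) [+-+] → (-0.6331, 0.283714, 0.665815)–(-0.6331, 0, 0.827614)  len=0.3266
  (v18,v22,v19) [++-] → (-0.6331, -0.283714, -0.665815)–(-0.6331, 0, -0.827614)  len=0.3266
  (v19,v22,v23) [-+-] → (-0.6331, -0.283714, -0.665815)–(-0.6331, -0.6331, -0.466602)  len=0.4022
  (v20,v24,v21) [--+] → (-0.6331, -0.126288, 0.755602)–(-0.6331, 0, 0.827614)  len=0.1454
  (v21,v24,v25) [+-+] → (-0.6331, -0.126288, 0.755602)–(-0.6331, -0.6331, 0.466602)  len=0.5834
  (v22,v26,v23) [++-] → (-0.6331, -0.696909, -0.378777)–(-0.6331, -0.6331, -0.466602)  len=0.1086
  (v23,v26,v27) [-++] → (-0.6331, -0.696909, -0.378777)–(-0.6331, -0.73634, -0.3245)  len=0.0671
  (v23,v27,v24) [-+-] → (-0.6331, -0.73634, -0.3245)–(-0.6331, -0.73634, 0.257403)  len=0.5819
  (v24,v27,v28) [-++] → (-0.6331, -0.73634, 0.257403)–(-0.6331, -0.73634, 0.3245)  len=0.0671
  (v24,v28,v25) [-++] → (-0.6331, -0.73634, 0.3245)–(-0.6331, -0.6331, 0.466602)  len=0.1756

Chained into 1 loop(s):
  loop 1: 18 segments, perimeter = 4.9158
Total perimeter = 4.916

loops=1 perimeter=4.916


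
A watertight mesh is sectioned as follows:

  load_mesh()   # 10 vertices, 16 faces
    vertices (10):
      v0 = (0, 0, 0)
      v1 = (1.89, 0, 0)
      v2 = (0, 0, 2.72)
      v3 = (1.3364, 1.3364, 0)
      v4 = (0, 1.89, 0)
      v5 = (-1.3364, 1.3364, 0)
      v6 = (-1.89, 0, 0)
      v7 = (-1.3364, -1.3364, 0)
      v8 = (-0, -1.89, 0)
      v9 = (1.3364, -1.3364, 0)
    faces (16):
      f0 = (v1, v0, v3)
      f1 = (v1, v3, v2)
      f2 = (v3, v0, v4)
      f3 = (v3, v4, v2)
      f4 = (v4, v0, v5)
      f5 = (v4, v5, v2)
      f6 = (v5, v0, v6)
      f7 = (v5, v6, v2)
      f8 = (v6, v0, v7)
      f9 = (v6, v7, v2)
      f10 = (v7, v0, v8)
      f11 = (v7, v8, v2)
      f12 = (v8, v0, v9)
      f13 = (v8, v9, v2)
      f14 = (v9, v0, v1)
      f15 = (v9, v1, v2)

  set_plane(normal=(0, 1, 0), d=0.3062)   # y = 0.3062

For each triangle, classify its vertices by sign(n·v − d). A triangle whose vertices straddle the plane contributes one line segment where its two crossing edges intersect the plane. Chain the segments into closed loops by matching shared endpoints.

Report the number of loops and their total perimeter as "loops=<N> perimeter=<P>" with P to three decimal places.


loops=1 perimeter=9.346

Straddling triangles (8 of 16):
  (v1,v0,v3) [--+] → (0.3062, 0.3062, 0)–(1.76316, 0.3062, 0)  len=1.4570
  (v1,v3,v2) [-+-] → (1.76316, 0.3062, 0)–(0.3062, 0.3062, 2.09679)  len=2.5533
  (v3,v0,v4) [+-+] → (0.3062, 0.3062, 0)–(0, 0.3062, 0)  len=0.3062
  (v3,v4,v2) [++-] → (0, 0.3062, 2.27933)–(0.3062, 0.3062, 2.09679)  len=0.3565
  (v4,v0,v5) [+-+] → (0, 0.3062, 0)–(-0.3062, 0.3062, 0)  len=0.3062
  (v4,v5,v2) [++-] → (-0.3062, 0.3062, 2.09679)–(0, 0.3062, 2.27933)  len=0.3565
  (v5,v0,v6) [+--] → (-0.3062, 0.3062, 0)–(-1.76316, 0.3062, 0)  len=1.4570
  (v5,v6,v2) [+--] → (-1.76316, 0.3062, 0)–(-0.3062, 0.3062, 2.09679)  len=2.5533

Chained into 1 loop(s):
  loop 1: 8 segments, perimeter = 9.3458
Total perimeter = 9.346


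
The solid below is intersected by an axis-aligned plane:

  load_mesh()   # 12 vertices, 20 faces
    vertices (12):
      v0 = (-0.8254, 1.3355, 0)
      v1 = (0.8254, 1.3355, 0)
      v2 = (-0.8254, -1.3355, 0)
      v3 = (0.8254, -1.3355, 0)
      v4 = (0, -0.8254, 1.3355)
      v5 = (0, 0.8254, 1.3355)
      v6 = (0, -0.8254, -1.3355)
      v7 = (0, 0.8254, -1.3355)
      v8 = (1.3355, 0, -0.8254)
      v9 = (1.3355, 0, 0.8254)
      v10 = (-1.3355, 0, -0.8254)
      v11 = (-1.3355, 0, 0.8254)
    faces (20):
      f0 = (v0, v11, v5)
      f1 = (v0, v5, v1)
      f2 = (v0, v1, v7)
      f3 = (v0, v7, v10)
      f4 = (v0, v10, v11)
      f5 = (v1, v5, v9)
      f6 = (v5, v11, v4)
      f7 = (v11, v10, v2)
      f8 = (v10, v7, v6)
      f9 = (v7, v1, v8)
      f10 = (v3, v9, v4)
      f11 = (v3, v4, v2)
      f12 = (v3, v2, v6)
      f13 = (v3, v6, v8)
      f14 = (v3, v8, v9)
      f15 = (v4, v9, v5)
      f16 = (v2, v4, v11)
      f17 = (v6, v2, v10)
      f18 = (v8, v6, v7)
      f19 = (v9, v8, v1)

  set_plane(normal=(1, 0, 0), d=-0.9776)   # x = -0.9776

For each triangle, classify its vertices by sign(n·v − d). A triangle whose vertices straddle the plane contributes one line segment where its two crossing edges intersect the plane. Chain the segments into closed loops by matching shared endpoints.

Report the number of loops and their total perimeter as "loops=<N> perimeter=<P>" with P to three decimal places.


loops=1 perimeter=5.919

Straddling triangles (8 of 20):
  (v0,v11,v5) [+-+] → (-0.9776, 0.937023, 0.246277)–(-0.9776, 0.221199, 0.962101)  len=1.0123
  (v0,v7,v10) [++-] → (-0.9776, 0.221199, -0.962101)–(-0.9776, 0.937023, -0.246277)  len=1.0123
  (v0,v10,v11) [+--] → (-0.9776, 0.937023, -0.246277)–(-0.9776, 0.937023, 0.246277)  len=0.4926
  (v5,v11,v4) [+-+] → (-0.9776, 0.221199, 0.962101)–(-0.9776, -0.221199, 0.962101)  len=0.4424
  (v11,v10,v2) [--+] → (-0.9776, -0.937023, -0.246277)–(-0.9776, -0.937023, 0.246277)  len=0.4926
  (v10,v7,v6) [-++] → (-0.9776, 0.221199, -0.962101)–(-0.9776, -0.221199, -0.962101)  len=0.4424
  (v2,v4,v11) [++-] → (-0.9776, -0.221199, 0.962101)–(-0.9776, -0.937023, 0.246277)  len=1.0123
  (v6,v2,v10) [++-] → (-0.9776, -0.937023, -0.246277)–(-0.9776, -0.221199, -0.962101)  len=1.0123

Chained into 1 loop(s):
  loop 1: 8 segments, perimeter = 5.9192
Total perimeter = 5.919


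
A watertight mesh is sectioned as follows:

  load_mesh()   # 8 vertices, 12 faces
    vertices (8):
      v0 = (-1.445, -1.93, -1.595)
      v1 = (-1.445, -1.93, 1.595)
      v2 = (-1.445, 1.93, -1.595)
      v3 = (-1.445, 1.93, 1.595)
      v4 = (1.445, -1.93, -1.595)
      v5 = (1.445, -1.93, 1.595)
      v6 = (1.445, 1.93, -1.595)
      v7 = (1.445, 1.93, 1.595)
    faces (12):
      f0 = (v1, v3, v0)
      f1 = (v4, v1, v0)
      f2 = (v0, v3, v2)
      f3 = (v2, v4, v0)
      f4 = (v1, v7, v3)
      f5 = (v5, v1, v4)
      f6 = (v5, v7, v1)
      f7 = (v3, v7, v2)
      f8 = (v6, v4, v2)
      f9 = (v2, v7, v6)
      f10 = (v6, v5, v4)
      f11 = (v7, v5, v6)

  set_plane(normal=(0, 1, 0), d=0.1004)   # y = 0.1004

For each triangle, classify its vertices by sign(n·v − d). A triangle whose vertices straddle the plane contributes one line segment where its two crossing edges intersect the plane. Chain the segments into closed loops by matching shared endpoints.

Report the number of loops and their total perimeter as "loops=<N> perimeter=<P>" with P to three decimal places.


Straddling triangles (8 of 12):
  (v1,v3,v0) [-+-] → (-1.445, 0.1004, 1.595)–(-1.445, 0.1004, 0.0829731)  len=1.5120
  (v0,v3,v2) [-++] → (-1.445, 0.1004, 0.0829731)–(-1.445, 0.1004, -1.595)  len=1.6780
  (v2,v4,v0) [+--] → (-0.0751699, 0.1004, -1.595)–(-1.445, 0.1004, -1.595)  len=1.3698
  (v1,v7,v3) [-++] → (0.0751699, 0.1004, 1.595)–(-1.445, 0.1004, 1.595)  len=1.5202
  (v5,v7,v1) [-+-] → (1.445, 0.1004, 1.595)–(0.0751699, 0.1004, 1.595)  len=1.3698
  (v6,v4,v2) [+-+] → (1.445, 0.1004, -1.595)–(-0.0751699, 0.1004, -1.595)  len=1.5202
  (v6,v5,v4) [+--] → (1.445, 0.1004, -0.0829731)–(1.445, 0.1004, -1.595)  len=1.5120
  (v7,v5,v6) [+-+] → (1.445, 0.1004, 1.595)–(1.445, 0.1004, -0.0829731)  len=1.6780

Chained into 1 loop(s):
  loop 1: 8 segments, perimeter = 12.1600
Total perimeter = 12.160

loops=1 perimeter=12.160


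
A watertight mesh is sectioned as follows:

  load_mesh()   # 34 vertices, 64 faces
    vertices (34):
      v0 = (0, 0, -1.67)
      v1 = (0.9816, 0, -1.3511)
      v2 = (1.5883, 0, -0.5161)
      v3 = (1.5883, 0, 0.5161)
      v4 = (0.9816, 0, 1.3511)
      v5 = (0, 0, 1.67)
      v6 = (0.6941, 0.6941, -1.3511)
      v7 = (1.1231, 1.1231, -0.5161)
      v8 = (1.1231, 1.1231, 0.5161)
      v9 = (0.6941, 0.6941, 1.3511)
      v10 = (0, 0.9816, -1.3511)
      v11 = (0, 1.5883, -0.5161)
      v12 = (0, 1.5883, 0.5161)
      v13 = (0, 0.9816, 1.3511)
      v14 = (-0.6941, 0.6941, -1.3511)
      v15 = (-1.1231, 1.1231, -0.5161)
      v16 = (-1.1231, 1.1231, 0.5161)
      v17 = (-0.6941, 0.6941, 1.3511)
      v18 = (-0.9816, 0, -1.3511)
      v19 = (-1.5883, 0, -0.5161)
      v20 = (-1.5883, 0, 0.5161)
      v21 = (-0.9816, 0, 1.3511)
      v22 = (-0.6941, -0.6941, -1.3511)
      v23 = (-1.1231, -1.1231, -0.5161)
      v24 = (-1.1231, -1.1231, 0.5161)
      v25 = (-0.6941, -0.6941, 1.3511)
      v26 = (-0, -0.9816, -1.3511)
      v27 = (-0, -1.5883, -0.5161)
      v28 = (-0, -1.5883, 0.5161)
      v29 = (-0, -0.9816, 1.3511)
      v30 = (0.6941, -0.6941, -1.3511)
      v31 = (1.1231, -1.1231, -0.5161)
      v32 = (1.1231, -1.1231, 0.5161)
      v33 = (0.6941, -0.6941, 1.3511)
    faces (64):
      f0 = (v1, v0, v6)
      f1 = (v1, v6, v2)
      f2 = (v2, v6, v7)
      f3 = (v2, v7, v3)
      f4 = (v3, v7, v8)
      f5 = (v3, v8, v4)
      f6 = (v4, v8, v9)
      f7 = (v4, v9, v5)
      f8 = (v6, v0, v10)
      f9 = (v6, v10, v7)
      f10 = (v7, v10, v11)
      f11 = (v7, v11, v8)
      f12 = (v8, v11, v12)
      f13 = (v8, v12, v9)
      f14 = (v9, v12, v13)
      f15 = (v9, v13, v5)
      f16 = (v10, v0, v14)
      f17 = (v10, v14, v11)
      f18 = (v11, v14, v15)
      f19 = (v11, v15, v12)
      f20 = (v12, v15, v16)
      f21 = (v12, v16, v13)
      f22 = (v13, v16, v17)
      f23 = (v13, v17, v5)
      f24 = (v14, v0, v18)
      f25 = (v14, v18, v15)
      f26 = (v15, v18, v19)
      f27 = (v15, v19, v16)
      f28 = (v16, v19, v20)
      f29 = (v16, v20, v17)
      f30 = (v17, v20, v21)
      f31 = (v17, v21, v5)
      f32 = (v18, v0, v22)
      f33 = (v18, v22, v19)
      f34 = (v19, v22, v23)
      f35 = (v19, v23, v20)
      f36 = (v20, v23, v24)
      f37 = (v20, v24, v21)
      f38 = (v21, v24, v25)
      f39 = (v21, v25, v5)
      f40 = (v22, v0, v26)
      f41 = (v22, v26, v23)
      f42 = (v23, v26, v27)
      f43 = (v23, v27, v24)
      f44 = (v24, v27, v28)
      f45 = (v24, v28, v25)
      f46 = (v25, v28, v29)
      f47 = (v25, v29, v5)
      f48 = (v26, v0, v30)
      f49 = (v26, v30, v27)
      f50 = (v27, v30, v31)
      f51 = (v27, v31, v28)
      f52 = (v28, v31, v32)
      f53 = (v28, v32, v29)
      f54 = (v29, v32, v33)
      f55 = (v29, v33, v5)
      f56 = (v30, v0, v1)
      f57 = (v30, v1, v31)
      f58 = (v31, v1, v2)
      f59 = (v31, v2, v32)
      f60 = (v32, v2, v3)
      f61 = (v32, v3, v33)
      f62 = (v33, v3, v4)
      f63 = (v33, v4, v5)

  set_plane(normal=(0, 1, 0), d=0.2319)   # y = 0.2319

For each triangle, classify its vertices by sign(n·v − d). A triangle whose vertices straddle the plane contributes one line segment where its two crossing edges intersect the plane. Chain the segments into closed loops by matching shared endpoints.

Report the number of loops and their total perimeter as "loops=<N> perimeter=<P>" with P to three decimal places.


loops=1 perimeter=9.878

Straddling triangles (20 of 64):
  (v1,v0,v6) [--+] → (0.2319, 0.2319, -1.56345)–(0.885546, 0.2319, -1.3511)  len=0.6873
  (v1,v6,v2) [-+-] → (0.885546, 0.2319, -1.3511)–(1.28955, 0.2319, -0.795075)  len=0.6873
  (v2,v6,v7) [-++] → (1.28955, 0.2319, -0.795075)–(1.49224, 0.2319, -0.5161)  len=0.3448
  (v2,v7,v3) [-+-] → (1.49224, 0.2319, -0.5161)–(1.49224, 0.2319, 0.302969)  len=0.8191
  (v3,v7,v8) [-++] → (1.49224, 0.2319, 0.302969)–(1.49224, 0.2319, 0.5161)  len=0.2131
  (v3,v8,v4) [-+-] → (1.49224, 0.2319, 0.5161)–(1.01082, 0.2319, 1.17869)  len=0.8190
  (v4,v8,v9) [-++] → (1.01082, 0.2319, 1.17869)–(0.885546, 0.2319, 1.3511)  len=0.2131
  (v4,v9,v5) [-+-] → (0.885546, 0.2319, 1.3511)–(0.2319, 0.2319, 1.56345)  len=0.6873
  (v6,v0,v10) [+-+] → (0.2319, 0.2319, -1.56345)–(0, 0.2319, -1.59466)  len=0.2340
  (v9,v13,v5) [++-] → (0, 0.2319, 1.59466)–(0.2319, 0.2319, 1.56345)  len=0.2340
  (v10,v0,v14) [+-+] → (0, 0.2319, -1.59466)–(-0.2319, 0.2319, -1.56345)  len=0.2340
  (v13,v17,v5) [++-] → (-0.2319, 0.2319, 1.56345)–(0, 0.2319, 1.59466)  len=0.2340
  (v14,v0,v18) [+--] → (-0.2319, 0.2319, -1.56345)–(-0.885546, 0.2319, -1.3511)  len=0.6873
  (v14,v18,v15) [+-+] → (-0.885546, 0.2319, -1.3511)–(-1.01082, 0.2319, -1.17869)  len=0.2131
  (v15,v18,v19) [+--] → (-1.01082, 0.2319, -1.17869)–(-1.49224, 0.2319, -0.5161)  len=0.8190
  (v15,v19,v16) [+-+] → (-1.49224, 0.2319, -0.5161)–(-1.49224, 0.2319, -0.302969)  len=0.2131
  (v16,v19,v20) [+--] → (-1.49224, 0.2319, -0.302969)–(-1.49224, 0.2319, 0.5161)  len=0.8191
  (v16,v20,v17) [+-+] → (-1.49224, 0.2319, 0.5161)–(-1.28955, 0.2319, 0.795075)  len=0.3448
  (v17,v20,v21) [+--] → (-1.28955, 0.2319, 0.795075)–(-0.885546, 0.2319, 1.3511)  len=0.6873
  (v17,v21,v5) [+--] → (-0.885546, 0.2319, 1.3511)–(-0.2319, 0.2319, 1.56345)  len=0.6873

Chained into 1 loop(s):
  loop 1: 20 segments, perimeter = 9.8780
Total perimeter = 9.878


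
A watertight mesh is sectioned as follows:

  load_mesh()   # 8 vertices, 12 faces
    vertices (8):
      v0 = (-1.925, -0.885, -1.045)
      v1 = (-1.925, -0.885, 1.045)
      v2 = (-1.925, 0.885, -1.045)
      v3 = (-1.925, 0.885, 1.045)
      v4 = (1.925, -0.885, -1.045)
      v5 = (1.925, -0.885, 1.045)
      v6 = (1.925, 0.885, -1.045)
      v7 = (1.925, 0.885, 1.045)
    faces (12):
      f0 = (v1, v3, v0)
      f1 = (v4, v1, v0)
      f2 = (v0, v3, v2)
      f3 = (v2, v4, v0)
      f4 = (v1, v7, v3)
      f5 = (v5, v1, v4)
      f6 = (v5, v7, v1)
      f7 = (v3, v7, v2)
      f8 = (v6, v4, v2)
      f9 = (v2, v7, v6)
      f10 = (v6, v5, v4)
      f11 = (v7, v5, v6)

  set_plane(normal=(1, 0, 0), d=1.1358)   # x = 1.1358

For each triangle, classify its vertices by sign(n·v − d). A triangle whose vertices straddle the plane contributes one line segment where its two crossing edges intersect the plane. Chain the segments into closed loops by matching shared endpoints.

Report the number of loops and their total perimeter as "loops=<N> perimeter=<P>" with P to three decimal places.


Straddling triangles (8 of 12):
  (v4,v1,v0) [+--] → (1.1358, -0.885, -0.616577)–(1.1358, -0.885, -1.045)  len=0.4284
  (v2,v4,v0) [-+-] → (1.1358, -0.522173, -1.045)–(1.1358, -0.885, -1.045)  len=0.3628
  (v1,v7,v3) [-+-] → (1.1358, 0.522173, 1.045)–(1.1358, 0.885, 1.045)  len=0.3628
  (v5,v1,v4) [+-+] → (1.1358, -0.885, 1.045)–(1.1358, -0.885, -0.616577)  len=1.6616
  (v5,v7,v1) [++-] → (1.1358, 0.522173, 1.045)–(1.1358, -0.885, 1.045)  len=1.4072
  (v3,v7,v2) [-+-] → (1.1358, 0.885, 1.045)–(1.1358, 0.885, 0.616577)  len=0.4284
  (v6,v4,v2) [++-] → (1.1358, -0.522173, -1.045)–(1.1358, 0.885, -1.045)  len=1.4072
  (v2,v7,v6) [-++] → (1.1358, 0.885, 0.616577)–(1.1358, 0.885, -1.045)  len=1.6616

Chained into 1 loop(s):
  loop 1: 8 segments, perimeter = 7.7200
Total perimeter = 7.720

loops=1 perimeter=7.720


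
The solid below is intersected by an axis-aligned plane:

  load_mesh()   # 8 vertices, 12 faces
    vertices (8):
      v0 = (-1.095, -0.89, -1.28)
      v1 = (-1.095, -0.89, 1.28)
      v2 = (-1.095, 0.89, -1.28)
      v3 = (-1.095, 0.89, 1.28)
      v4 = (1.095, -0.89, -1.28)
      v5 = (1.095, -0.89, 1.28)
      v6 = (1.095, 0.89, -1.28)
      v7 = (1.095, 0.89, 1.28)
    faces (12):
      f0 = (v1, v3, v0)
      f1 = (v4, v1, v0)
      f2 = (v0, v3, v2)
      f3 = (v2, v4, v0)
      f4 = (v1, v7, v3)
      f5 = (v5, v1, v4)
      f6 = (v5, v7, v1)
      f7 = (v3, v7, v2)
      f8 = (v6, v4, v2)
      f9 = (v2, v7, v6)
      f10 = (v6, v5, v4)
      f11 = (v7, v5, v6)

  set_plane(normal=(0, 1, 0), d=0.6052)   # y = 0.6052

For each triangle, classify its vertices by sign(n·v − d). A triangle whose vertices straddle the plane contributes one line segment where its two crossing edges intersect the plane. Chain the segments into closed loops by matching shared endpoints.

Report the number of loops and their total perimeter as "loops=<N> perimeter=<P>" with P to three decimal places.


Straddling triangles (8 of 12):
  (v1,v3,v0) [-+-] → (-1.095, 0.6052, 1.28)–(-1.095, 0.6052, 0.8704)  len=0.4096
  (v0,v3,v2) [-++] → (-1.095, 0.6052, 0.8704)–(-1.095, 0.6052, -1.28)  len=2.1504
  (v2,v4,v0) [+--] → (-0.7446, 0.6052, -1.28)–(-1.095, 0.6052, -1.28)  len=0.3504
  (v1,v7,v3) [-++] → (0.7446, 0.6052, 1.28)–(-1.095, 0.6052, 1.28)  len=1.8396
  (v5,v7,v1) [-+-] → (1.095, 0.6052, 1.28)–(0.7446, 0.6052, 1.28)  len=0.3504
  (v6,v4,v2) [+-+] → (1.095, 0.6052, -1.28)–(-0.7446, 0.6052, -1.28)  len=1.8396
  (v6,v5,v4) [+--] → (1.095, 0.6052, -0.8704)–(1.095, 0.6052, -1.28)  len=0.4096
  (v7,v5,v6) [+-+] → (1.095, 0.6052, 1.28)–(1.095, 0.6052, -0.8704)  len=2.1504

Chained into 1 loop(s):
  loop 1: 8 segments, perimeter = 9.5000
Total perimeter = 9.500

loops=1 perimeter=9.500


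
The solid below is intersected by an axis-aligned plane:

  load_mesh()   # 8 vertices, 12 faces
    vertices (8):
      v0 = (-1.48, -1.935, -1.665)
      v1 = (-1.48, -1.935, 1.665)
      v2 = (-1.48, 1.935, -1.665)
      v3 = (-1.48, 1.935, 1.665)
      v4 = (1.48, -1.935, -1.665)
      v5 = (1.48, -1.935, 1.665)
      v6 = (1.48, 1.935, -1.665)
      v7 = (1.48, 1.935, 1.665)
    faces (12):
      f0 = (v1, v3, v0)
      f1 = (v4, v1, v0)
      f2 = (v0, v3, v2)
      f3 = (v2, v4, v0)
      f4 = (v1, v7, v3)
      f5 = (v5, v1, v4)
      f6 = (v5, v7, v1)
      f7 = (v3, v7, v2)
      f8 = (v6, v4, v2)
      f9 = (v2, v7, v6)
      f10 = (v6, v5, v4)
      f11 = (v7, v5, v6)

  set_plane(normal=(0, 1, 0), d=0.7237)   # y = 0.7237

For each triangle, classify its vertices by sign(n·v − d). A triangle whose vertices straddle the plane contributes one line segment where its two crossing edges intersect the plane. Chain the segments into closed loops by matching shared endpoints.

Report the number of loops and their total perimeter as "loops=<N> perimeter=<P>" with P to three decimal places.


loops=1 perimeter=12.580

Straddling triangles (8 of 12):
  (v1,v3,v0) [-+-] → (-1.48, 0.7237, 1.665)–(-1.48, 0.7237, 0.622719)  len=1.0423
  (v0,v3,v2) [-++] → (-1.48, 0.7237, 0.622719)–(-1.48, 0.7237, -1.665)  len=2.2877
  (v2,v4,v0) [+--] → (-0.553528, 0.7237, -1.665)–(-1.48, 0.7237, -1.665)  len=0.9265
  (v1,v7,v3) [-++] → (0.553528, 0.7237, 1.665)–(-1.48, 0.7237, 1.665)  len=2.0335
  (v5,v7,v1) [-+-] → (1.48, 0.7237, 1.665)–(0.553528, 0.7237, 1.665)  len=0.9265
  (v6,v4,v2) [+-+] → (1.48, 0.7237, -1.665)–(-0.553528, 0.7237, -1.665)  len=2.0335
  (v6,v5,v4) [+--] → (1.48, 0.7237, -0.622719)–(1.48, 0.7237, -1.665)  len=1.0423
  (v7,v5,v6) [+-+] → (1.48, 0.7237, 1.665)–(1.48, 0.7237, -0.622719)  len=2.2877

Chained into 1 loop(s):
  loop 1: 8 segments, perimeter = 12.5800
Total perimeter = 12.580


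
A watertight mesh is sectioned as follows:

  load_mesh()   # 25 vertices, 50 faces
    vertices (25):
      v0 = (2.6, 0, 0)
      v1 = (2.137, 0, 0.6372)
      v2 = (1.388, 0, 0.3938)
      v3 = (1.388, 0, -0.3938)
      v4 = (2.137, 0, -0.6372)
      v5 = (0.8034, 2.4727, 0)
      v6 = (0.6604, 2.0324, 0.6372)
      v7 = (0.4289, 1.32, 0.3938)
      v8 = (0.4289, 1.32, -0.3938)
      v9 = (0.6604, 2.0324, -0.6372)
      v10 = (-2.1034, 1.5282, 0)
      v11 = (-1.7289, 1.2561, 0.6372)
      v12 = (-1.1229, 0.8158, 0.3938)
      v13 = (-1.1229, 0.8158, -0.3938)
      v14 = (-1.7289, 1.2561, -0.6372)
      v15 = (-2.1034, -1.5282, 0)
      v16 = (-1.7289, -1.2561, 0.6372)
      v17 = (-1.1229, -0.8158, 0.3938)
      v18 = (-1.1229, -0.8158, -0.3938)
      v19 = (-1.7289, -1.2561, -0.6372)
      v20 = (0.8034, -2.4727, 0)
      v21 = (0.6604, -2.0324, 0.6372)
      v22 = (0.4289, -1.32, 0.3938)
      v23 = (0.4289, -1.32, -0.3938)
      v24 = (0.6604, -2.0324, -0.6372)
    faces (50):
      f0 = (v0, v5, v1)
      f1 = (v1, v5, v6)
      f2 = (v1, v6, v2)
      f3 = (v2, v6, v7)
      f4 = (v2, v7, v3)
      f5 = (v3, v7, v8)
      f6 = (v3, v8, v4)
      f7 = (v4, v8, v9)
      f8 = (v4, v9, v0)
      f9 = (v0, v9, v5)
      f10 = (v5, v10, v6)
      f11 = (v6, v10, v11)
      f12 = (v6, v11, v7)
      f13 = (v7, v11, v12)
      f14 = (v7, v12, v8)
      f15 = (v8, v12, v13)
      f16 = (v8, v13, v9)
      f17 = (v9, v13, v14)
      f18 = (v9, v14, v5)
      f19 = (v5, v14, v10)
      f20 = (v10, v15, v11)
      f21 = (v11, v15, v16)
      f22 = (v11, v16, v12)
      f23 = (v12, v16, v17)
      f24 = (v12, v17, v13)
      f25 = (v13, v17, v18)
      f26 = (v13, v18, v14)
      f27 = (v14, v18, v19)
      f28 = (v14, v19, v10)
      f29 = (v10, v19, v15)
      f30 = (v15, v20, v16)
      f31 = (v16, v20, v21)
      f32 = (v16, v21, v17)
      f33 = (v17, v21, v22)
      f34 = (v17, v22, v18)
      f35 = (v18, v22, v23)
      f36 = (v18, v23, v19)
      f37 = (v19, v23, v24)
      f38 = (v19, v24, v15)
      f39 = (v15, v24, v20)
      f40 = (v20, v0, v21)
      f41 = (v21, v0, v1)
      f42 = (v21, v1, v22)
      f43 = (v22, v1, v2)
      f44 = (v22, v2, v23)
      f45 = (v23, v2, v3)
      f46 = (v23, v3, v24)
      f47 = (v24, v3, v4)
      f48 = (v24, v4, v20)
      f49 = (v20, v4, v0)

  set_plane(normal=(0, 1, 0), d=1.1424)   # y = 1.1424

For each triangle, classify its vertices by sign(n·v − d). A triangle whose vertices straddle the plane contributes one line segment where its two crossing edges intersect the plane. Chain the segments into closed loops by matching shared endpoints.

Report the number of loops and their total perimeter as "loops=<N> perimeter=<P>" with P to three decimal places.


Straddling triangles (22 of 50):
  (v0,v5,v1) [-+-] → (1.76996, 1.1424, 0)–(1.52087, 1.1424, 0.34281)  len=0.4238
  (v1,v5,v6) [-++] → (1.52087, 1.1424, 0.34281)–(1.30701, 1.1424, 0.6372)  len=0.3639
  (v1,v6,v2) [-+-] → (1.30701, 1.1424, 0.6372)–(0.97902, 1.1424, 0.530614)  len=0.3449
  (v2,v6,v7) [-++] → (0.97902, 1.1424, 0.530614)–(0.557943, 1.1424, 0.3938)  len=0.4427
  (v2,v7,v3) [-+-] → (0.557943, 1.1424, 0.3938)–(0.557943, 1.1424, 0.287832)  len=0.1060
  (v3,v7,v8) [-++] → (0.557943, 1.1424, 0.287832)–(0.557943, 1.1424, -0.3938)  len=0.6816
  (v3,v8,v4) [-+-] → (0.557943, 1.1424, -0.3938)–(0.658717, 1.1424, -0.426548)  len=0.1060
  (v4,v8,v9) [-++] → (0.658717, 1.1424, -0.426548)–(1.30701, 1.1424, -0.6372)  len=0.6817
  (v4,v9,v0) [-+-] → (1.30701, 1.1424, -0.6372)–(1.50976, 1.1424, -0.358166)  len=0.3449
  (v0,v9,v5) [-++] → (1.50976, 1.1424, -0.358166)–(1.76996, 1.1424, 0)  len=0.4427
  (v7,v11,v12) [++-] → (-1.57241, 1.1424, 0.574346)–(-0.117708, 1.1424, 0.3938)  len=1.4659
  (v7,v12,v8) [+-+] → (-0.117708, 1.1424, 0.3938)–(-0.117708, 1.1424, -0.116375)  len=0.5102
  (v8,v12,v13) [+--] → (-0.117708, 1.1424, -0.116375)–(-0.117708, 1.1424, -0.3938)  len=0.2774
  (v8,v13,v9) [+-+] → (-0.117708, 1.1424, -0.3938)–(-0.644168, 1.1424, -0.459141)  len=0.5305
  (v9,v13,v14) [+-+] → (-0.644168, 1.1424, -0.459141)–(-1.57241, 1.1424, -0.574346)  len=0.9354
  (v10,v15,v11) [+-+] → (-2.1034, 1.1424, 0)–(-1.74419, 1.1424, 0.611179)  len=0.7089
  (v11,v15,v16) [+--] → (-1.74419, 1.1424, 0.611179)–(-1.7289, 1.1424, 0.6372)  len=0.0302
  (v11,v16,v12) [+--] → (-1.7289, 1.1424, 0.6372)–(-1.57241, 1.1424, 0.574346)  len=0.1686
  (v13,v18,v14) [--+] → (-1.69564, 1.1424, -0.623843)–(-1.57241, 1.1424, -0.574346)  len=0.1328
  (v14,v18,v19) [+--] → (-1.69564, 1.1424, -0.623843)–(-1.7289, 1.1424, -0.6372)  len=0.0358
  (v14,v19,v10) [+-+] → (-1.7289, 1.1424, -0.6372)–(-2.05151, 1.1424, -0.0882921)  len=0.6367
  (v10,v19,v15) [+--] → (-2.05151, 1.1424, -0.0882921)–(-2.1034, 1.1424, 0)  len=0.1024

Chained into 2 loop(s):
  loop 1: 10 segments, perimeter = 3.9381
  loop 2: 12 segments, perimeter = 5.5348
Total perimeter = 9.473

loops=2 perimeter=9.473


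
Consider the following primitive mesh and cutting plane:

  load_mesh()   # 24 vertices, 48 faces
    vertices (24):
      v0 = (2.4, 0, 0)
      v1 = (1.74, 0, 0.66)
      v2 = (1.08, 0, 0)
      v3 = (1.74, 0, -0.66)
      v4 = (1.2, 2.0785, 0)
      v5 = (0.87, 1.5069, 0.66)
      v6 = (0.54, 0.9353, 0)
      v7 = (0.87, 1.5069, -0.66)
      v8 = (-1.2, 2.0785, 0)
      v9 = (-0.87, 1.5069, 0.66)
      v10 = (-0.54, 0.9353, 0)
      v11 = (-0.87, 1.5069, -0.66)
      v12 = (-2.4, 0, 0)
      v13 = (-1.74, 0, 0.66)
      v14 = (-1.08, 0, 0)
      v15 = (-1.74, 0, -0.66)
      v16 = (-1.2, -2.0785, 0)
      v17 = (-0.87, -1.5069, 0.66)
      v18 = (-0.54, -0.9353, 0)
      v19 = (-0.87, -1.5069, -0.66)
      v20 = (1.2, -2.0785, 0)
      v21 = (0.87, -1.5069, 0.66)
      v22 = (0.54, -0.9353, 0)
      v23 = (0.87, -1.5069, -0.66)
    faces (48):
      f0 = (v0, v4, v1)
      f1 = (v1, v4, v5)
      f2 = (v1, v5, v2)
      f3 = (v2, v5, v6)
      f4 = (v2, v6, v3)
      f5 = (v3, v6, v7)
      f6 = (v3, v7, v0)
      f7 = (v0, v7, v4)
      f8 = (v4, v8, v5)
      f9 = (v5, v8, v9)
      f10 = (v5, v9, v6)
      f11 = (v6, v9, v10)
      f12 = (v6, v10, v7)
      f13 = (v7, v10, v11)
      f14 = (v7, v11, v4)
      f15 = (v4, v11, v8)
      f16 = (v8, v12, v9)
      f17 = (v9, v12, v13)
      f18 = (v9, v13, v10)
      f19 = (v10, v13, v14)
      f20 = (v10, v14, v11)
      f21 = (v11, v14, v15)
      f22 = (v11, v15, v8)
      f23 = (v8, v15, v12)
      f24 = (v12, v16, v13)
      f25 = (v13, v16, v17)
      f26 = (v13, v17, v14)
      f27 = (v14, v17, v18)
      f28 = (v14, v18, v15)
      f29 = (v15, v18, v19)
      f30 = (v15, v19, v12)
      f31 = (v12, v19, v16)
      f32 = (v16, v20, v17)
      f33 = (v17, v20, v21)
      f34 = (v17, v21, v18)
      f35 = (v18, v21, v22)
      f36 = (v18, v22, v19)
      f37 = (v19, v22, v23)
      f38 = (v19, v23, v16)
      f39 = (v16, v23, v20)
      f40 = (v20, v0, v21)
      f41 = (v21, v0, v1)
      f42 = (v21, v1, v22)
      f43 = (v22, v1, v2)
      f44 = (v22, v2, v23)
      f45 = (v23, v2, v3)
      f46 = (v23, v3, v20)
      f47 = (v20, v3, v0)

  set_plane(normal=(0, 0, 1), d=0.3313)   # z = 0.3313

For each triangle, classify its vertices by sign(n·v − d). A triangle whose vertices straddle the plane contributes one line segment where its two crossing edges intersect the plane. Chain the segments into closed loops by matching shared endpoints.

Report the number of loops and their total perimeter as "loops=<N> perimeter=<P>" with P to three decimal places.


loops=2 perimeter=20.880

Straddling triangles (24 of 48):
  (v0,v4,v1) [--+] → (1.47106, 1.03516, 0.3313)–(2.0687, 0, 0.3313)  len=1.1953
  (v1,v4,v5) [+-+] → (1.47106, 1.03516, 0.3313)–(1.03435, 1.79157, 0.3313)  len=0.8734
  (v1,v5,v2) [++-] → (0.974586, 0.756418, 0.3313)–(1.4113, 0, 0.3313)  len=0.8734
  (v2,v5,v6) [-+-] → (0.974586, 0.756418, 0.3313)–(0.70565, 1.22223, 0.3313)  len=0.5379
  (v4,v8,v5) [--+] → (-0.160923, 1.79157, 0.3313)–(1.03435, 1.79157, 0.3313)  len=1.1953
  (v5,v8,v9) [+-+] → (-0.160923, 1.79157, 0.3313)–(-1.03435, 1.79157, 0.3313)  len=0.8734
  (v5,v9,v6) [++-] → (-0.167777, 1.22223, 0.3313)–(0.70565, 1.22223, 0.3313)  len=0.8734
  (v6,v9,v10) [-+-] → (-0.167777, 1.22223, 0.3313)–(-0.70565, 1.22223, 0.3313)  len=0.5379
  (v8,v12,v9) [--+] → (-1.63199, 0.756418, 0.3313)–(-1.03435, 1.79157, 0.3313)  len=1.1953
  (v9,v12,v13) [+-+] → (-1.63199, 0.756418, 0.3313)–(-2.0687, 0, 0.3313)  len=0.8734
  (v9,v13,v10) [++-] → (-1.14236, 0.465808, 0.3313)–(-0.70565, 1.22223, 0.3313)  len=0.8734
  (v10,v13,v14) [-+-] → (-1.14236, 0.465808, 0.3313)–(-1.4113, 0, 0.3313)  len=0.5379
  (v12,v16,v13) [--+] → (-1.47106, -1.03516, 0.3313)–(-2.0687, 0, 0.3313)  len=1.1953
  (v13,v16,v17) [+-+] → (-1.47106, -1.03516, 0.3313)–(-1.03435, -1.79157, 0.3313)  len=0.8734
  (v13,v17,v14) [++-] → (-0.974586, -0.756418, 0.3313)–(-1.4113, 0, 0.3313)  len=0.8734
  (v14,v17,v18) [-+-] → (-0.974586, -0.756418, 0.3313)–(-0.70565, -1.22223, 0.3313)  len=0.5379
  (v16,v20,v17) [--+] → (0.160923, -1.79157, 0.3313)–(-1.03435, -1.79157, 0.3313)  len=1.1953
  (v17,v20,v21) [+-+] → (0.160923, -1.79157, 0.3313)–(1.03435, -1.79157, 0.3313)  len=0.8734
  (v17,v21,v18) [++-] → (0.167777, -1.22223, 0.3313)–(-0.70565, -1.22223, 0.3313)  len=0.8734
  (v18,v21,v22) [-+-] → (0.167777, -1.22223, 0.3313)–(0.70565, -1.22223, 0.3313)  len=0.5379
  (v20,v0,v21) [--+] → (1.63199, -0.756418, 0.3313)–(1.03435, -1.79157, 0.3313)  len=1.1953
  (v21,v0,v1) [+-+] → (1.63199, -0.756418, 0.3313)–(2.0687, 0, 0.3313)  len=0.8734
  (v21,v1,v22) [++-] → (1.14236, -0.465808, 0.3313)–(0.70565, -1.22223, 0.3313)  len=0.8734
  (v22,v1,v2) [-+-] → (1.14236, -0.465808, 0.3313)–(1.4113, 0, 0.3313)  len=0.5379

Chained into 2 loop(s):
  loop 1: 12 segments, perimeter = 12.4123
  loop 2: 12 segments, perimeter = 8.4678
Total perimeter = 20.880


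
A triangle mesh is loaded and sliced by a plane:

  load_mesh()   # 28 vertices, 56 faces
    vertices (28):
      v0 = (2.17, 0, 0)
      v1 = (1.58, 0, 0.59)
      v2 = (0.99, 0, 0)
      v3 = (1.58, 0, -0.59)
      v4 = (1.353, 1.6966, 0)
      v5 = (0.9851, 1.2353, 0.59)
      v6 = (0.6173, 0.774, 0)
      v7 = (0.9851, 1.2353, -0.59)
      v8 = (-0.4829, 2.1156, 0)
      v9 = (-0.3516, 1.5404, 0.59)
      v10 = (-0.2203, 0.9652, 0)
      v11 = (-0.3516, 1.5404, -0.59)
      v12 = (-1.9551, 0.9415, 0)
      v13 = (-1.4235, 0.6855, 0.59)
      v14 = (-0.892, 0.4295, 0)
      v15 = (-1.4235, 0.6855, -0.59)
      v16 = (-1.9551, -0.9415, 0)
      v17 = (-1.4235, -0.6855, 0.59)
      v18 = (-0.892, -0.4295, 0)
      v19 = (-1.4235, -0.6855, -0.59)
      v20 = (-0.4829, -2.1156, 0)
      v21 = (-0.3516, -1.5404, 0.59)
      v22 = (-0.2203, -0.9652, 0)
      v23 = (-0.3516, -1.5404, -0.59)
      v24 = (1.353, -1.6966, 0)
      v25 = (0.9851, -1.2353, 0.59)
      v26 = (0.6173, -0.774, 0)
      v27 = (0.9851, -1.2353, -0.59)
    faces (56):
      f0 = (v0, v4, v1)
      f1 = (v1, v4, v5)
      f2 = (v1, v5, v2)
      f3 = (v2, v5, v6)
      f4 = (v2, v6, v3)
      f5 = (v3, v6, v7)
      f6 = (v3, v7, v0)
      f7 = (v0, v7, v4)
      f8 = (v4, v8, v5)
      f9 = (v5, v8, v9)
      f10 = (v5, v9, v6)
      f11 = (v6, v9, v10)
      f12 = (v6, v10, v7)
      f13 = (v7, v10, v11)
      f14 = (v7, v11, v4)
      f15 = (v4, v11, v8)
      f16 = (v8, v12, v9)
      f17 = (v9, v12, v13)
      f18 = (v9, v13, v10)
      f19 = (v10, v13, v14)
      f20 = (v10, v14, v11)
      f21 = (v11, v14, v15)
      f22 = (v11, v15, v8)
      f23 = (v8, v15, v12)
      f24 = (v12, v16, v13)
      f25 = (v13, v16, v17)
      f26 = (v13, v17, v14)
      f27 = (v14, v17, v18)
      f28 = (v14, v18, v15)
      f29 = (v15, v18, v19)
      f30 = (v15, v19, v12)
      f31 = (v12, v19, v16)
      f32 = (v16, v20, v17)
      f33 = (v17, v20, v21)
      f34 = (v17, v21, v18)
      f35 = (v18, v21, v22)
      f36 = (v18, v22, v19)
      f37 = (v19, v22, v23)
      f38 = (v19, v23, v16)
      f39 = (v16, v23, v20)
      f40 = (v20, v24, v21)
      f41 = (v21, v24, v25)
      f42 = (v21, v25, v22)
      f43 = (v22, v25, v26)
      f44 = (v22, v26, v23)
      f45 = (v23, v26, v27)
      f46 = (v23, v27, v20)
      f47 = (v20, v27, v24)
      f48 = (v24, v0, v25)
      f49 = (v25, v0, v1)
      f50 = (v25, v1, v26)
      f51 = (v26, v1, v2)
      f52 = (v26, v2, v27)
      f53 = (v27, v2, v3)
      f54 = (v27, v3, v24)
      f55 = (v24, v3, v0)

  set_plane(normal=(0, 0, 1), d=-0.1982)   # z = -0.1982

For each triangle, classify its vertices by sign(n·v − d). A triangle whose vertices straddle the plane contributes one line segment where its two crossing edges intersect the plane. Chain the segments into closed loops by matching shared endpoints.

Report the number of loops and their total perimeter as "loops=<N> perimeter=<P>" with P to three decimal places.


Straddling triangles (28 of 56):
  (v2,v6,v3) [++-] → (0.940702, 0.513988, -0.1982)–(1.1882, 0, -0.1982)  len=0.5705
  (v3,v6,v7) [-+-] → (0.940702, 0.513988, -0.1982)–(0.740856, 0.928966, -0.1982)  len=0.4606
  (v3,v7,v0) [--+] → (1.77195, 0.414977, -0.1982)–(1.9718, 0, -0.1982)  len=0.4606
  (v0,v7,v4) [+-+] → (1.77195, 0.414977, -0.1982)–(1.22941, 1.54163, -0.1982)  len=1.2505
  (v6,v10,v7) [++-] → (0.184633, 1.05594, -0.1982)–(0.740856, 0.928966, -0.1982)  len=0.5705
  (v7,v10,v11) [-+-] → (0.184633, 1.05594, -0.1982)–(-0.264408, 1.15843, -0.1982)  len=0.4606
  (v7,v11,v4) [--+] → (0.78037, 1.64413, -0.1982)–(1.22941, 1.54163, -0.1982)  len=0.4606
  (v4,v11,v8) [+-+] → (0.78037, 1.64413, -0.1982)–(-0.438792, 1.92237, -0.1982)  len=1.2505
  (v10,v14,v11) [++-] → (-0.710462, 0.802687, -0.1982)–(-0.264408, 1.15843, -0.1982)  len=0.5705
  (v11,v14,v15) [-+-] → (-0.710462, 0.802687, -0.1982)–(-1.07055, 0.515499, -0.1982)  len=0.4606
  (v11,v15,v8) [--+] → (-0.798878, 1.63518, -0.1982)–(-0.438792, 1.92237, -0.1982)  len=0.4606
  (v8,v15,v12) [+-+] → (-0.798878, 1.63518, -0.1982)–(-1.77652, 0.855501, -0.1982)  len=1.2505
  (v14,v18,v15) [++-] → (-1.07055, -0.0549356, -0.1982)–(-1.07055, 0.515499, -0.1982)  len=0.5704
  (v15,v18,v19) [-+-] → (-1.07055, -0.0549356, -0.1982)–(-1.07055, -0.515499, -0.1982)  len=0.4606
  (v15,v19,v12) [--+] → (-1.77652, 0.394938, -0.1982)–(-1.77652, 0.855501, -0.1982)  len=0.4606
  (v12,v19,v16) [+-+] → (-1.77652, 0.394938, -0.1982)–(-1.77652, -0.855501, -0.1982)  len=1.2504
  (v18,v22,v19) [++-] → (-0.624494, -0.87124, -0.1982)–(-1.07055, -0.515499, -0.1982)  len=0.5705
  (v19,v22,v23) [-+-] → (-0.624494, -0.87124, -0.1982)–(-0.264408, -1.15843, -0.1982)  len=0.4606
  (v19,v23,v16) [--+] → (-1.41643, -1.14269, -0.1982)–(-1.77652, -0.855501, -0.1982)  len=0.4606
  (v16,v23,v20) [+-+] → (-1.41643, -1.14269, -0.1982)–(-0.438792, -1.92237, -0.1982)  len=1.2505
  (v22,v26,v23) [++-] → (0.291815, -1.03146, -0.1982)–(-0.264408, -1.15843, -0.1982)  len=0.5705
  (v23,v26,v27) [-+-] → (0.291815, -1.03146, -0.1982)–(0.740856, -0.928966, -0.1982)  len=0.4606
  (v23,v27,v20) [--+] → (0.0102485, -1.81988, -0.1982)–(-0.438792, -1.92237, -0.1982)  len=0.4606
  (v20,v27,v24) [+-+] → (0.0102485, -1.81988, -0.1982)–(1.22941, -1.54163, -0.1982)  len=1.2505
  (v26,v2,v27) [++-] → (0.988354, -0.414977, -0.1982)–(0.740856, -0.928966, -0.1982)  len=0.5705
  (v27,v2,v3) [-+-] → (0.988354, -0.414977, -0.1982)–(1.1882, 0, -0.1982)  len=0.4606
  (v27,v3,v24) [--+] → (1.42926, -1.12666, -0.1982)–(1.22941, -1.54163, -0.1982)  len=0.4606
  (v24,v3,v0) [+-+] → (1.42926, -1.12666, -0.1982)–(1.9718, 0, -0.1982)  len=1.2505

Chained into 2 loop(s):
  loop 1: 14 segments, perimeter = 7.2176
  loop 2: 14 segments, perimeter = 11.9775
Total perimeter = 19.195

loops=2 perimeter=19.195
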